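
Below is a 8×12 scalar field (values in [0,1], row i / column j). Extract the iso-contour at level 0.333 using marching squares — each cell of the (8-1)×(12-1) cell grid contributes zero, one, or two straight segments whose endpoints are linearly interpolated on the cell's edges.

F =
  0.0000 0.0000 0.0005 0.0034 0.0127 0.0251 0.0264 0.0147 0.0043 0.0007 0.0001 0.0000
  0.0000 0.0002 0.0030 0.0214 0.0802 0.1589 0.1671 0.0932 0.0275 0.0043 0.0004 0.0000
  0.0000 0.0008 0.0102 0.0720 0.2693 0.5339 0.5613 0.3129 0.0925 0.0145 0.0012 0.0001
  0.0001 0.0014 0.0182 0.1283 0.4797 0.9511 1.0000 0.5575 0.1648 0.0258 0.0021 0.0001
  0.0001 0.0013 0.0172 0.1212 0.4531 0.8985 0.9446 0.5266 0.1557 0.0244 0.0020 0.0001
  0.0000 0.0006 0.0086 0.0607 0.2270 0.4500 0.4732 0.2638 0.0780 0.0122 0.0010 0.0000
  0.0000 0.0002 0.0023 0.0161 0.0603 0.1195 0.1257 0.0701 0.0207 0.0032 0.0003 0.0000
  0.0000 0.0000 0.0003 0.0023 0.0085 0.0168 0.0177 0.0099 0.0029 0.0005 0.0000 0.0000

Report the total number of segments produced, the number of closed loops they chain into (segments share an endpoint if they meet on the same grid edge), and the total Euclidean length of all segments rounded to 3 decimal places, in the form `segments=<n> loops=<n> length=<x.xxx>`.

segments=16 loops=1 length=12.467

cell (1,4): code 0100 → (1.464,5.000)–(2.000,4.241)
cell (1,5): code 1100 → (1.421,6.000)–(1.464,5.000)
cell (1,6): code 1000 → (2.000,6.919)–(1.421,6.000)
cell (2,3): code 0100 → (2.303,4.000)–(3.000,3.583)
cell (2,4): code 1110 → (2.000,4.241)–(2.303,4.000)
cell (2,6): code 1101 → (2.082,7.000)–(2.000,6.919)
cell (2,7): code 1000 → (3.000,7.572)–(2.082,7.000)
cell (3,3): code 0110 → (3.000,3.583)–(4.000,3.638)
cell (3,7): code 1001 → (4.000,7.522)–(3.000,7.572)
cell (4,3): code 0010 → (4.000,3.638)–(4.531,4.000)
cell (4,4): code 0111 → (4.531,4.000)–(5.000,4.475)
cell (4,6): code 1011 → (5.000,6.670)–(4.737,7.000)
cell (4,7): code 0001 → (4.737,7.000)–(4.000,7.522)
cell (5,4): code 0010 → (5.000,4.475)–(5.354,5.000)
cell (5,5): code 0011 → (5.354,5.000)–(5.403,6.000)
cell (5,6): code 0001 → (5.403,6.000)–(5.000,6.670)
total: 16 segments, chained into 1 closed loop(s), length Σ = 12.467011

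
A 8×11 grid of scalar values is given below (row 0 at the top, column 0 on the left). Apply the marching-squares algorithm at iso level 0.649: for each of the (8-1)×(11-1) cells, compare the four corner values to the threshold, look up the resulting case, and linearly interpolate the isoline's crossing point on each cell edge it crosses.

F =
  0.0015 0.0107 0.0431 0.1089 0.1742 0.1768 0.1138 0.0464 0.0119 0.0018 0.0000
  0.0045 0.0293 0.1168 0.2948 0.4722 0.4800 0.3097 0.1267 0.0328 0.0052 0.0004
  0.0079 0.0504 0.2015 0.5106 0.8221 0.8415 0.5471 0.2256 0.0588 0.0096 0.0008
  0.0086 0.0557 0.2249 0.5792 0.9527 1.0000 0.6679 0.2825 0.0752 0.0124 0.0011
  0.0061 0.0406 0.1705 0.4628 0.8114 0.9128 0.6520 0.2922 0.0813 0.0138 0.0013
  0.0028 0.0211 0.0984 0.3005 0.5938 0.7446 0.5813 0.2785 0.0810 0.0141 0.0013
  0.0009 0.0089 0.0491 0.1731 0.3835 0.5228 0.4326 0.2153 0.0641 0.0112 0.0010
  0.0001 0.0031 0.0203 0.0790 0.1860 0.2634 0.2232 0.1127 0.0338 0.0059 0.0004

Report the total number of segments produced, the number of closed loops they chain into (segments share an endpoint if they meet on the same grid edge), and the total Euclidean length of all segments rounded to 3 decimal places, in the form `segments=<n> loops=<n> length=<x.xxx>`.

segments=14 loops=1 length=10.661

cell (1,3): code 0100 → (1.505,4.000)–(2.000,3.444)
cell (1,4): code 1100 → (1.467,5.000)–(1.505,4.000)
cell (1,5): code 1000 → (2.000,5.654)–(1.467,5.000)
cell (2,3): code 0110 → (2.000,3.444)–(3.000,3.187)
cell (2,5): code 1101 → (2.844,6.000)–(2.000,5.654)
cell (2,6): code 1000 → (3.000,6.049)–(2.844,6.000)
cell (3,3): code 0110 → (3.000,3.187)–(4.000,3.534)
cell (3,6): code 1001 → (4.000,6.008)–(3.000,6.049)
cell (4,3): code 0010 → (4.000,3.534)–(4.746,4.000)
cell (4,4): code 0111 → (4.746,4.000)–(5.000,4.366)
cell (4,5): code 1011 → (5.000,5.585)–(4.042,6.000)
cell (4,6): code 0001 → (4.042,6.000)–(4.000,6.008)
cell (5,4): code 0010 → (5.000,4.366)–(5.431,5.000)
cell (5,5): code 0001 → (5.431,5.000)–(5.000,5.585)
total: 14 segments, chained into 1 closed loop(s), length Σ = 10.661181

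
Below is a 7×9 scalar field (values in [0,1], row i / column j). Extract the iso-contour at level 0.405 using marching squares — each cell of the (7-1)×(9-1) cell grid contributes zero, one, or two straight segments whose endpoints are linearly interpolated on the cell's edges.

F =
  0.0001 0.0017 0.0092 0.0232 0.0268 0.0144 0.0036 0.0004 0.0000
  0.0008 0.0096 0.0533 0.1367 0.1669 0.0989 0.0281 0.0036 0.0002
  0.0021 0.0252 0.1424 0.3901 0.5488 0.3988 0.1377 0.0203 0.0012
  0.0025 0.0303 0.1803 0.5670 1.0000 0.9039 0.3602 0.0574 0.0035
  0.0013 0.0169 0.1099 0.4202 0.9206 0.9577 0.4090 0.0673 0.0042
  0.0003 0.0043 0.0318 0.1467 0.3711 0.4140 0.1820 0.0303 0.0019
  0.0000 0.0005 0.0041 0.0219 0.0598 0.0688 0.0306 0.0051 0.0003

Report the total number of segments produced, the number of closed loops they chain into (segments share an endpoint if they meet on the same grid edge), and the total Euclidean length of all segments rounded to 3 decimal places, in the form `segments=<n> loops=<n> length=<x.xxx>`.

cell (1,3): code 0100 → (1.623,4.000)–(2.000,3.094)
cell (1,4): code 1000 → (2.000,4.959)–(1.623,4.000)
cell (2,2): code 0100 → (2.084,3.000)–(3.000,2.581)
cell (2,3): code 1110 → (2.000,3.094)–(2.084,3.000)
cell (2,4): code 1101 → (2.012,5.000)–(2.000,4.959)
cell (2,5): code 1000 → (3.000,5.918)–(2.012,5.000)
cell (3,2): code 0110 → (3.000,2.581)–(4.000,2.951)
cell (3,5): code 1101 → (3.918,6.000)–(3.000,5.918)
cell (3,6): code 1000 → (4.000,6.012)–(3.918,6.000)
cell (4,2): code 0010 → (4.000,2.951)–(4.056,3.000)
cell (4,3): code 0011 → (4.056,3.000)–(4.938,4.000)
cell (4,4): code 0111 → (4.938,4.000)–(5.000,4.790)
cell (4,5): code 1011 → (5.000,5.039)–(4.018,6.000)
cell (4,6): code 0001 → (4.018,6.000)–(4.000,6.012)
cell (5,4): code 0010 → (5.000,4.790)–(5.026,5.000)
cell (5,5): code 0001 → (5.026,5.000)–(5.000,5.039)
total: 16 segments, chained into 1 closed loop(s), length Σ = 10.460704

segments=16 loops=1 length=10.461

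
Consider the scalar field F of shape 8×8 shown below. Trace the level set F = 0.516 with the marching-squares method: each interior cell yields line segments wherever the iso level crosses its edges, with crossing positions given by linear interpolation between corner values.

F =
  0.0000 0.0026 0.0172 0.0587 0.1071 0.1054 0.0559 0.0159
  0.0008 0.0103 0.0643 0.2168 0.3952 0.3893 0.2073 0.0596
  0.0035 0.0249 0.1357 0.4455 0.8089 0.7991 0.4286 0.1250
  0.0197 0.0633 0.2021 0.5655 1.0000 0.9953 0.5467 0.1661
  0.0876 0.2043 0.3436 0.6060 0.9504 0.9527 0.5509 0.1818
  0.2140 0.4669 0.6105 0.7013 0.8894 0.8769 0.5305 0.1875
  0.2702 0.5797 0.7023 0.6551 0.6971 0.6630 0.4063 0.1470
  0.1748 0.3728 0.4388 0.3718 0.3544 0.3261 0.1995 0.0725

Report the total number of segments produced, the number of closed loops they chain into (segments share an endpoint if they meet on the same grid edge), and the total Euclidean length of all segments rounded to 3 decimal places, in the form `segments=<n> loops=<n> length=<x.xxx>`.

cell (1,3): code 0100 → (1.292,4.000)–(2.000,3.194)
cell (1,4): code 1100 → (1.309,5.000)–(1.292,4.000)
cell (1,5): code 1000 → (2.000,5.764)–(1.309,5.000)
cell (2,2): code 0100 → (2.588,3.000)–(3.000,2.864)
cell (2,3): code 1110 → (2.000,3.194)–(2.588,3.000)
cell (2,5): code 1101 → (2.740,6.000)–(2.000,5.764)
cell (2,6): code 1000 → (3.000,6.081)–(2.740,6.000)
cell (3,2): code 0110 → (3.000,2.864)–(4.000,2.657)
cell (3,6): code 1001 → (4.000,6.095)–(3.000,6.081)
cell (4,1): code 0100 → (4.646,2.000)–(5.000,1.342)
cell (4,2): code 1110 → (4.000,2.657)–(4.646,2.000)
cell (4,6): code 1001 → (5.000,6.042)–(4.000,6.095)
cell (5,0): code 0100 → (5.435,1.000)–(6.000,0.794)
cell (5,1): code 1110 → (5.000,1.342)–(5.435,1.000)
cell (5,5): code 1011 → (6.000,5.573)–(5.117,6.000)
cell (5,6): code 0001 → (5.117,6.000)–(5.000,6.042)
cell (6,0): code 0010 → (6.000,0.794)–(6.308,1.000)
cell (6,1): code 0011 → (6.308,1.000)–(6.707,2.000)
cell (6,2): code 0011 → (6.707,2.000)–(6.491,3.000)
cell (6,3): code 0011 → (6.491,3.000)–(6.528,4.000)
cell (6,4): code 0011 → (6.528,4.000)–(6.436,5.000)
cell (6,5): code 0001 → (6.436,5.000)–(6.000,5.573)
total: 22 segments, chained into 1 closed loop(s), length Σ = 17.351254

segments=22 loops=1 length=17.351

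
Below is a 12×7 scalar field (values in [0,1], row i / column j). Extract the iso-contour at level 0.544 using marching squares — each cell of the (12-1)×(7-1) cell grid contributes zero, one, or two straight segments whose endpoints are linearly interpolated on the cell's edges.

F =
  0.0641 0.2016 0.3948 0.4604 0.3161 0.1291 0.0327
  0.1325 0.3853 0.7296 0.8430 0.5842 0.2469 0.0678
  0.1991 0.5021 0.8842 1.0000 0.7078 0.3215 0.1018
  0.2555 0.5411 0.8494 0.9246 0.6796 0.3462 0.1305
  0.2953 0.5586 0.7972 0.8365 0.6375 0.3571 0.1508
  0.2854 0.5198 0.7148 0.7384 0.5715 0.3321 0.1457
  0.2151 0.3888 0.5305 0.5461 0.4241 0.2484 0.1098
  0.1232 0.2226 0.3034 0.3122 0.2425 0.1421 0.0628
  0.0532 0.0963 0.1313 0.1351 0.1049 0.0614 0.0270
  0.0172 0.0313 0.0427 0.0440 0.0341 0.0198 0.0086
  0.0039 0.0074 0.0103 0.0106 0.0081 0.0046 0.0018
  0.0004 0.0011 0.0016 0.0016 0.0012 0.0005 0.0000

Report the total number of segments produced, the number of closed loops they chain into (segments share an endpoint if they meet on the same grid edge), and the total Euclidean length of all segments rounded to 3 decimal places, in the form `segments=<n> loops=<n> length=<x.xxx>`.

cell (0,1): code 0100 → (0.446,2.000)–(1.000,1.461)
cell (0,2): code 1100 → (0.219,3.000)–(0.446,2.000)
cell (0,3): code 1100 → (0.850,4.000)–(0.219,3.000)
cell (0,4): code 1000 → (1.000,4.119)–(0.850,4.000)
cell (1,1): code 0110 → (1.000,1.461)–(2.000,1.110)
cell (1,4): code 1001 → (2.000,4.424)–(1.000,4.119)
cell (2,1): code 0110 → (2.000,1.110)–(3.000,1.009)
cell (2,4): code 1001 → (3.000,4.407)–(2.000,4.424)
cell (3,0): code 0100 → (3.166,1.000)–(4.000,0.945)
cell (3,1): code 1110 → (3.000,1.009)–(3.166,1.000)
cell (3,4): code 1001 → (4.000,4.333)–(3.000,4.407)
cell (4,0): code 0010 → (4.000,0.945)–(4.376,1.000)
cell (4,1): code 0111 → (4.376,1.000)–(5.000,1.124)
cell (4,4): code 1001 → (5.000,4.115)–(4.000,4.333)
cell (5,1): code 0010 → (5.000,1.124)–(5.927,2.000)
cell (5,2): code 0111 → (5.927,2.000)–(6.000,2.865)
cell (5,3): code 1011 → (6.000,3.017)–(5.187,4.000)
cell (5,4): code 0001 → (5.187,4.000)–(5.000,4.115)
cell (6,2): code 0010 → (6.000,2.865)–(6.009,3.000)
cell (6,3): code 0001 → (6.009,3.000)–(6.000,3.017)
total: 20 segments, chained into 1 closed loop(s), length Σ = 15.121000

segments=20 loops=1 length=15.121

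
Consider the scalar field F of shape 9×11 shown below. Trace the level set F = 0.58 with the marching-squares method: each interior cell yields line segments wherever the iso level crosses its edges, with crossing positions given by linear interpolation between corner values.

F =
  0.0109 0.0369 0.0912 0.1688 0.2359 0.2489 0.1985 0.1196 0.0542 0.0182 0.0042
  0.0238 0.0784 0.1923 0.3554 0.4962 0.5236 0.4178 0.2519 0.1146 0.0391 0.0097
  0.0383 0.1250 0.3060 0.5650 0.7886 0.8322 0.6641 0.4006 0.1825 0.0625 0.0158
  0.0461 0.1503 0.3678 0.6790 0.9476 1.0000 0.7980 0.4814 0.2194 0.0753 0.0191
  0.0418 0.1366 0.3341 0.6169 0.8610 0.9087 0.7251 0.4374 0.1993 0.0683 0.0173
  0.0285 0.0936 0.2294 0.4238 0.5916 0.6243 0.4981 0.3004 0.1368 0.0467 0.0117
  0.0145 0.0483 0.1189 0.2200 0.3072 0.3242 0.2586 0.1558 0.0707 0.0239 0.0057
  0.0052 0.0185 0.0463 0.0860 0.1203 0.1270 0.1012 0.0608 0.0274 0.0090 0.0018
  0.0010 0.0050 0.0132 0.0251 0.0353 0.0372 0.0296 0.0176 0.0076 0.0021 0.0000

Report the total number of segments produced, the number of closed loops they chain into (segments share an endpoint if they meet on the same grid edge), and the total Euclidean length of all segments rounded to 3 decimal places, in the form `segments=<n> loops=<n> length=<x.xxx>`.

cell (1,3): code 0100 → (1.287,4.000)–(2.000,3.067)
cell (1,4): code 1100 → (1.183,5.000)–(1.287,4.000)
cell (1,5): code 1100 → (1.659,6.000)–(1.183,5.000)
cell (1,6): code 1000 → (2.000,6.319)–(1.659,6.000)
cell (2,2): code 0100 → (2.132,3.000)–(3.000,2.682)
cell (2,3): code 1110 → (2.000,3.067)–(2.132,3.000)
cell (2,6): code 1001 → (3.000,6.689)–(2.000,6.319)
cell (3,2): code 0110 → (3.000,2.682)–(4.000,2.870)
cell (3,6): code 1001 → (4.000,6.504)–(3.000,6.689)
cell (4,2): code 0010 → (4.000,2.870)–(4.191,3.000)
cell (4,3): code 0111 → (4.191,3.000)–(5.000,3.931)
cell (4,5): code 1011 → (5.000,5.351)–(4.639,6.000)
cell (4,6): code 0001 → (4.639,6.000)–(4.000,6.504)
cell (5,3): code 0010 → (5.000,3.931)–(5.041,4.000)
cell (5,4): code 0011 → (5.041,4.000)–(5.148,5.000)
cell (5,5): code 0001 → (5.148,5.000)–(5.000,5.351)
total: 16 segments, chained into 1 closed loop(s), length Σ = 12.415605

segments=16 loops=1 length=12.416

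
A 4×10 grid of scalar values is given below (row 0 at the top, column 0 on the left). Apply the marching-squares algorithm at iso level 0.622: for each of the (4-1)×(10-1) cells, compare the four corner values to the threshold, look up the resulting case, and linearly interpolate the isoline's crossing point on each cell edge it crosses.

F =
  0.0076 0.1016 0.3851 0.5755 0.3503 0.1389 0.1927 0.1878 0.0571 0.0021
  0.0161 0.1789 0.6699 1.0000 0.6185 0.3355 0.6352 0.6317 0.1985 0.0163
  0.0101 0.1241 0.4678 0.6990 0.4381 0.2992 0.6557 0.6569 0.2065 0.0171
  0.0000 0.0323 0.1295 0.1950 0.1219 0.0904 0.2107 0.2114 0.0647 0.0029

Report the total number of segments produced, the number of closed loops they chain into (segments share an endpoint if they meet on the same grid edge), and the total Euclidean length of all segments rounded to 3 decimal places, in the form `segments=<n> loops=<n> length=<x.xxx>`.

segments=16 loops=2 length=10.265

cell (0,1): code 0100 → (0.832,2.000)–(1.000,1.902)
cell (0,2): code 1100 → (0.110,3.000)–(0.832,2.000)
cell (0,3): code 1000 → (1.000,3.991)–(0.110,3.000)
cell (0,5): code 0100 → (0.970,6.000)–(1.000,5.956)
cell (0,6): code 1100 → (0.978,7.000)–(0.970,6.000)
cell (0,7): code 1000 → (1.000,7.022)–(0.978,7.000)
cell (1,1): code 0010 → (1.000,1.902)–(1.237,2.000)
cell (1,2): code 0111 → (1.237,2.000)–(2.000,2.667)
cell (1,3): code 1001 → (2.000,3.295)–(1.000,3.991)
cell (1,5): code 0110 → (1.000,5.956)–(2.000,5.905)
cell (1,7): code 1001 → (2.000,7.077)–(1.000,7.022)
cell (2,2): code 0010 → (2.000,2.667)–(2.153,3.000)
cell (2,3): code 0001 → (2.153,3.000)–(2.000,3.295)
cell (2,5): code 0010 → (2.000,5.905)–(2.076,6.000)
cell (2,6): code 0011 → (2.076,6.000)–(2.078,7.000)
cell (2,7): code 0001 → (2.078,7.000)–(2.000,7.077)
total: 16 segments, chained into 2 closed loop(s), length Σ = 10.265417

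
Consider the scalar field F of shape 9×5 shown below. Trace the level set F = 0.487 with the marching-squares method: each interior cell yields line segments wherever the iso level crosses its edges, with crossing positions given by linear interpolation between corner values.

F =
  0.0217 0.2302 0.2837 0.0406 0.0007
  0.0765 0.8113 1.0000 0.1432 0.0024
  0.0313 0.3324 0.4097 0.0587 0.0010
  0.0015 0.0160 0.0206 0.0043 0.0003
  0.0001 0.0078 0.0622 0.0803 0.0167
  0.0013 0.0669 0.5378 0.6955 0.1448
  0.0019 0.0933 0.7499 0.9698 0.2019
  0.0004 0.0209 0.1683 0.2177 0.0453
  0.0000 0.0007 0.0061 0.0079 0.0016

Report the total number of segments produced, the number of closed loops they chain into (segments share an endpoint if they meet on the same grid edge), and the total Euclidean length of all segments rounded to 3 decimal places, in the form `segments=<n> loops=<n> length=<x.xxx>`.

segments=14 loops=2 length=11.819

cell (0,0): code 0100 → (0.442,1.000)–(1.000,0.559)
cell (0,1): code 1100 → (0.284,2.000)–(0.442,1.000)
cell (0,2): code 1000 → (1.000,2.599)–(0.284,2.000)
cell (1,0): code 0010 → (1.000,0.559)–(1.677,1.000)
cell (1,1): code 0011 → (1.677,1.000)–(1.869,2.000)
cell (1,2): code 0001 → (1.869,2.000)–(1.000,2.599)
cell (4,1): code 0100 → (4.893,2.000)–(5.000,1.892)
cell (4,2): code 1100 → (4.661,3.000)–(4.893,2.000)
cell (4,3): code 1000 → (5.000,3.379)–(4.661,3.000)
cell (5,1): code 0110 → (5.000,1.892)–(6.000,1.600)
cell (5,3): code 1001 → (6.000,3.629)–(5.000,3.379)
cell (6,1): code 0010 → (6.000,1.600)–(6.452,2.000)
cell (6,2): code 0011 → (6.452,2.000)–(6.642,3.000)
cell (6,3): code 0001 → (6.642,3.000)–(6.000,3.629)
total: 14 segments, chained into 2 closed loop(s), length Σ = 11.818817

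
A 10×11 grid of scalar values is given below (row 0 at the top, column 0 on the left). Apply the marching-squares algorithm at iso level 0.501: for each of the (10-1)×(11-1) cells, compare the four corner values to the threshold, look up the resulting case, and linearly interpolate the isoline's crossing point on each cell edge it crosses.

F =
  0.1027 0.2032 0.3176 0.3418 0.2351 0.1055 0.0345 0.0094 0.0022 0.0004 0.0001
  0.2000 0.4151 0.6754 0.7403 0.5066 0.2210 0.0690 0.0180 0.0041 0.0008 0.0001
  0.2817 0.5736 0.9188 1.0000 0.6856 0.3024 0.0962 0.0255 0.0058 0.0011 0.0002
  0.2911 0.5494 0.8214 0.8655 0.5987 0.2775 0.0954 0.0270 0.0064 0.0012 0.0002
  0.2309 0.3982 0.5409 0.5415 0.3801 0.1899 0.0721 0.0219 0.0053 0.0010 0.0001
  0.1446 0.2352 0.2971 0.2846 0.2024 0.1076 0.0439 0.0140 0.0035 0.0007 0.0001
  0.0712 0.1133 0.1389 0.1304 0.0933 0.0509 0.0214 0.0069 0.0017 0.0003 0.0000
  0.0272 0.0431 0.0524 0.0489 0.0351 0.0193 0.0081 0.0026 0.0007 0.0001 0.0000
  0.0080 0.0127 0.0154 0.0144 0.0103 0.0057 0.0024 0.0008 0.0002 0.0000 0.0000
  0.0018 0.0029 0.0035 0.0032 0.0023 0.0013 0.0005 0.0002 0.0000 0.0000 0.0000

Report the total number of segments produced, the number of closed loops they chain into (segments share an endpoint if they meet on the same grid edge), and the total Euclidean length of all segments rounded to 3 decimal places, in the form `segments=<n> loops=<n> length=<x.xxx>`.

segments=16 loops=1 length=11.748

cell (0,1): code 0100 → (0.513,2.000)–(1.000,1.330)
cell (0,2): code 1100 → (0.399,3.000)–(0.513,2.000)
cell (0,3): code 1100 → (0.979,4.000)–(0.399,3.000)
cell (0,4): code 1000 → (1.000,4.020)–(0.979,4.000)
cell (1,0): code 0100 → (1.542,1.000)–(2.000,0.751)
cell (1,1): code 1110 → (1.000,1.330)–(1.542,1.000)
cell (1,4): code 1001 → (2.000,4.482)–(1.000,4.020)
cell (2,0): code 0110 → (2.000,0.751)–(3.000,0.813)
cell (2,4): code 1001 → (3.000,4.304)–(2.000,4.482)
cell (3,0): code 0010 → (3.000,0.813)–(3.320,1.000)
cell (3,1): code 0111 → (3.320,1.000)–(4.000,1.720)
cell (3,3): code 1011 → (4.000,3.251)–(3.447,4.000)
cell (3,4): code 0001 → (3.447,4.000)–(3.000,4.304)
cell (4,1): code 0010 → (4.000,1.720)–(4.164,2.000)
cell (4,2): code 0011 → (4.164,2.000)–(4.158,3.000)
cell (4,3): code 0001 → (4.158,3.000)–(4.000,3.251)
total: 16 segments, chained into 1 closed loop(s), length Σ = 11.747777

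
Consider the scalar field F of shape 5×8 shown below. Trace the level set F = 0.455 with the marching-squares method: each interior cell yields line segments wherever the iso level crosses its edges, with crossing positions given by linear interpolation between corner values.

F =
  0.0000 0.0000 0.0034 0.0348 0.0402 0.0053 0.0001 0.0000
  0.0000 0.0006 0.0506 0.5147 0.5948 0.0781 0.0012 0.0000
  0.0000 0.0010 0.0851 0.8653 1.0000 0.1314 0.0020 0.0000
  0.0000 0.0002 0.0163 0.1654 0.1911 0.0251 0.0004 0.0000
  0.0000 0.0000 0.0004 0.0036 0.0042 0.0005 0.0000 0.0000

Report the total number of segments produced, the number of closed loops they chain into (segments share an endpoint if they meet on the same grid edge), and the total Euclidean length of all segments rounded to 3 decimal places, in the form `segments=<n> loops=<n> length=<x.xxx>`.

segments=8 loops=1 length=6.407

cell (0,2): code 0100 → (0.876,3.000)–(1.000,2.871)
cell (0,3): code 1100 → (0.748,4.000)–(0.876,3.000)
cell (0,4): code 1000 → (1.000,4.271)–(0.748,4.000)
cell (1,2): code 0110 → (1.000,2.871)–(2.000,2.474)
cell (1,4): code 1001 → (2.000,4.627)–(1.000,4.271)
cell (2,2): code 0010 → (2.000,2.474)–(2.586,3.000)
cell (2,3): code 0011 → (2.586,3.000)–(2.674,4.000)
cell (2,4): code 0001 → (2.674,4.000)–(2.000,4.627)
total: 8 segments, chained into 1 closed loop(s), length Σ = 6.406685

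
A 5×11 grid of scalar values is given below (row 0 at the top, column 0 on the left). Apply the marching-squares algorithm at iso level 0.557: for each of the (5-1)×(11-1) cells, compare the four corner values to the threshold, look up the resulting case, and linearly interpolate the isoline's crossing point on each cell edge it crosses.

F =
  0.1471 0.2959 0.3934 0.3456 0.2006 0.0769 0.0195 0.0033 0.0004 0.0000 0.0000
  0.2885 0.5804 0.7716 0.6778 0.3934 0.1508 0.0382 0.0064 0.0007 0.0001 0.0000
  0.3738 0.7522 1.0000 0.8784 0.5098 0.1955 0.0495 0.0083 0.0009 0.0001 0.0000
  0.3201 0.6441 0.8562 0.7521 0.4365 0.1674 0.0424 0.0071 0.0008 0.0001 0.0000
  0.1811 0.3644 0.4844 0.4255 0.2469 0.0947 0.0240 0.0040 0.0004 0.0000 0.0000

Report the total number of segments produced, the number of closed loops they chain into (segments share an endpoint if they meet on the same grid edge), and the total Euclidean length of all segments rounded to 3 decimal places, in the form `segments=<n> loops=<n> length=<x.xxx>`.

cell (0,0): code 0100 → (0.918,1.000)–(1.000,0.920)
cell (0,1): code 1100 → (0.433,2.000)–(0.918,1.000)
cell (0,2): code 1100 → (0.636,3.000)–(0.433,2.000)
cell (0,3): code 1000 → (1.000,3.425)–(0.636,3.000)
cell (1,0): code 0110 → (1.000,0.920)–(2.000,0.484)
cell (1,3): code 1001 → (2.000,3.872)–(1.000,3.425)
cell (2,0): code 0110 → (2.000,0.484)–(3.000,0.731)
cell (2,3): code 1001 → (3.000,3.618)–(2.000,3.872)
cell (3,0): code 0010 → (3.000,0.731)–(3.311,1.000)
cell (3,1): code 0011 → (3.311,1.000)–(3.805,2.000)
cell (3,2): code 0011 → (3.805,2.000)–(3.597,3.000)
cell (3,3): code 0001 → (3.597,3.000)–(3.000,3.618)
total: 12 segments, chained into 1 closed loop(s), length Σ = 10.461406

segments=12 loops=1 length=10.461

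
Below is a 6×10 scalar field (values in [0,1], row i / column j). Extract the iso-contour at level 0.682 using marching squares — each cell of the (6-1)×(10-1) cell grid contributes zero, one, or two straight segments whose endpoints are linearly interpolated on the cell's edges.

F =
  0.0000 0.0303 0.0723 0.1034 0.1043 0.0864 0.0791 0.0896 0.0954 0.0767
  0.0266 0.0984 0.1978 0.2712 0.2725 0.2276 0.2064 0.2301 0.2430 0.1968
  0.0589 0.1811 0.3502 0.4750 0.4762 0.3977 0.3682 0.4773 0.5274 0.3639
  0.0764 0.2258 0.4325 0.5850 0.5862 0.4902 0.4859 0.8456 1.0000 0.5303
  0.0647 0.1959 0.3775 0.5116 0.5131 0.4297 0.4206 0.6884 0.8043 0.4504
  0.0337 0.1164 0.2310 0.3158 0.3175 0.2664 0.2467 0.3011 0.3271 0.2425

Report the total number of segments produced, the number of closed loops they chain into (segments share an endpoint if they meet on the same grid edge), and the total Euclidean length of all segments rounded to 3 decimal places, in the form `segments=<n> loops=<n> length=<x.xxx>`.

cell (2,6): code 0100 → (2.556,7.000)–(3.000,6.545)
cell (2,7): code 1100 → (2.327,8.000)–(2.556,7.000)
cell (2,8): code 1000 → (3.000,8.677)–(2.327,8.000)
cell (3,6): code 0110 → (3.000,6.545)–(4.000,6.976)
cell (3,8): code 1001 → (4.000,8.346)–(3.000,8.677)
cell (4,6): code 0010 → (4.000,6.976)–(4.017,7.000)
cell (4,7): code 0011 → (4.017,7.000)–(4.256,8.000)
cell (4,8): code 0001 → (4.256,8.000)–(4.000,8.346)
total: 8 segments, chained into 1 closed loop(s), length Σ = 6.246125

segments=8 loops=1 length=6.246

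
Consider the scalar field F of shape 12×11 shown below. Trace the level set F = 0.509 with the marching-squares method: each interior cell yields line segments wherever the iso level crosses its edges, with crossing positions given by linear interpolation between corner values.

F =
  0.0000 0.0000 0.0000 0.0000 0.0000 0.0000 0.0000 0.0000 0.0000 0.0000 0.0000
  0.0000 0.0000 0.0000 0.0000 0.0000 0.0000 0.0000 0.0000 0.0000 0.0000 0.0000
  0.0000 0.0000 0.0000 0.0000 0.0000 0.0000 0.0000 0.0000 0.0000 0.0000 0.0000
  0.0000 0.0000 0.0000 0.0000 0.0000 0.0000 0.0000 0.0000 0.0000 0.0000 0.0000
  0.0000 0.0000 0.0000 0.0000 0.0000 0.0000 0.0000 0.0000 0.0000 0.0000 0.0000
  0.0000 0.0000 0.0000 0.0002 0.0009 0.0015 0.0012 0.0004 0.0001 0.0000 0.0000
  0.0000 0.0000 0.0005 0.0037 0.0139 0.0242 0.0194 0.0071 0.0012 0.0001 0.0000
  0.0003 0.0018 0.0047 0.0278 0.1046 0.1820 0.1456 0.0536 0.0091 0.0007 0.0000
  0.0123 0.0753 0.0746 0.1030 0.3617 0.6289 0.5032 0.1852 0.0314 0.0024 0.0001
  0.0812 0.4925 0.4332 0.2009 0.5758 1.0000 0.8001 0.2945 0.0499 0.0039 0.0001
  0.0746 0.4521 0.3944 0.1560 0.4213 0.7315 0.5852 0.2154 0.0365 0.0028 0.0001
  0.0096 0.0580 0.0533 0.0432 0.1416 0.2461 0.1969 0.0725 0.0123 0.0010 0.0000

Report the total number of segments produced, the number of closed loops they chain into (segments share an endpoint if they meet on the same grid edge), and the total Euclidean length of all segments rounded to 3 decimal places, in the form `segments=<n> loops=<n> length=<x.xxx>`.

cell (7,4): code 0100 → (7.732,5.000)–(8.000,4.551)
cell (7,5): code 1000 → (8.000,5.954)–(7.732,5.000)
cell (8,3): code 0100 → (8.688,4.000)–(9.000,3.822)
cell (8,4): code 1110 → (8.000,4.551)–(8.688,4.000)
cell (8,5): code 1101 → (8.020,6.000)–(8.000,5.954)
cell (8,6): code 1000 → (9.000,6.576)–(8.020,6.000)
cell (9,3): code 0010 → (9.000,3.822)–(9.432,4.000)
cell (9,4): code 0111 → (9.432,4.000)–(10.000,4.283)
cell (9,6): code 1001 → (10.000,6.206)–(9.000,6.576)
cell (10,4): code 0010 → (10.000,4.283)–(10.458,5.000)
cell (10,5): code 0011 → (10.458,5.000)–(10.196,6.000)
cell (10,6): code 0001 → (10.196,6.000)–(10.000,6.206)
total: 12 segments, chained into 1 closed loop(s), length Σ = 8.279233

segments=12 loops=1 length=8.279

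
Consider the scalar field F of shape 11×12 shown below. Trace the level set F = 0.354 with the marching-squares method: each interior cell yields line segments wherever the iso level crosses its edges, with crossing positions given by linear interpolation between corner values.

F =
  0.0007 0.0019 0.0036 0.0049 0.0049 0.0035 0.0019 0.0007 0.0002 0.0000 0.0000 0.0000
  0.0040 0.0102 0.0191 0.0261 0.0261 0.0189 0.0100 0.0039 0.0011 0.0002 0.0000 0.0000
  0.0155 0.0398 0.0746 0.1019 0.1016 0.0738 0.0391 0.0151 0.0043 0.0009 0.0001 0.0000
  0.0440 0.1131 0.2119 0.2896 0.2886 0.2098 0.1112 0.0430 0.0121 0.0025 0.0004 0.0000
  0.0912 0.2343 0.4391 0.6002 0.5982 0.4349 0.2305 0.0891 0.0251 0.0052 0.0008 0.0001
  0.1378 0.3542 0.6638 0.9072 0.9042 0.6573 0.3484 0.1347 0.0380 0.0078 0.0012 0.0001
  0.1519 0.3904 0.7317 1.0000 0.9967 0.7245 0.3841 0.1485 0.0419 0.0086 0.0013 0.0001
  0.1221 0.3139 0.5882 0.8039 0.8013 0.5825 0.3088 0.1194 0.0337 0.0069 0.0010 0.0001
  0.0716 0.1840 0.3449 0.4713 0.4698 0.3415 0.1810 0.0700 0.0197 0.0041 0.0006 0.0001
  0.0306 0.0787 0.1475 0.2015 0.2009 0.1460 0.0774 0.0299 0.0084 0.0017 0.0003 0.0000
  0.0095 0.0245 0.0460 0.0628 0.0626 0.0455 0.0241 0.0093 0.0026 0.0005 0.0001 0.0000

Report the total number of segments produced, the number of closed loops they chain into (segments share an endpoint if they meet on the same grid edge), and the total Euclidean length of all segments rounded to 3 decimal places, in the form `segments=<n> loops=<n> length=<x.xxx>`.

segments=22 loops=1 length=16.459

cell (3,1): code 0100 → (3.625,2.000)–(4.000,1.584)
cell (3,2): code 1100 → (3.207,3.000)–(3.625,2.000)
cell (3,3): code 1100 → (3.211,4.000)–(3.207,3.000)
cell (3,4): code 1100 → (3.641,5.000)–(3.211,4.000)
cell (3,5): code 1000 → (4.000,5.396)–(3.641,5.000)
cell (4,0): code 0100 → (4.998,1.000)–(5.000,0.999)
cell (4,1): code 1110 → (4.000,1.584)–(4.998,1.000)
cell (4,5): code 1001 → (5.000,5.982)–(4.000,5.396)
cell (5,0): code 0110 → (5.000,0.999)–(6.000,0.847)
cell (5,5): code 1101 → (5.157,6.000)–(5.000,5.982)
cell (5,6): code 1000 → (6.000,6.128)–(5.157,6.000)
cell (6,0): code 0010 → (6.000,0.847)–(6.476,1.000)
cell (6,1): code 0111 → (6.476,1.000)–(7.000,1.146)
cell (6,5): code 1011 → (7.000,5.835)–(6.400,6.000)
cell (6,6): code 0001 → (6.400,6.000)–(6.000,6.128)
cell (7,1): code 0010 → (7.000,1.146)–(7.963,2.000)
cell (7,2): code 0111 → (7.963,2.000)–(8.000,2.072)
cell (7,4): code 1011 → (8.000,4.903)–(7.948,5.000)
cell (7,5): code 0001 → (7.948,5.000)–(7.000,5.835)
cell (8,2): code 0010 → (8.000,2.072)–(8.435,3.000)
cell (8,3): code 0011 → (8.435,3.000)–(8.431,4.000)
cell (8,4): code 0001 → (8.431,4.000)–(8.000,4.903)
total: 22 segments, chained into 1 closed loop(s), length Σ = 16.458625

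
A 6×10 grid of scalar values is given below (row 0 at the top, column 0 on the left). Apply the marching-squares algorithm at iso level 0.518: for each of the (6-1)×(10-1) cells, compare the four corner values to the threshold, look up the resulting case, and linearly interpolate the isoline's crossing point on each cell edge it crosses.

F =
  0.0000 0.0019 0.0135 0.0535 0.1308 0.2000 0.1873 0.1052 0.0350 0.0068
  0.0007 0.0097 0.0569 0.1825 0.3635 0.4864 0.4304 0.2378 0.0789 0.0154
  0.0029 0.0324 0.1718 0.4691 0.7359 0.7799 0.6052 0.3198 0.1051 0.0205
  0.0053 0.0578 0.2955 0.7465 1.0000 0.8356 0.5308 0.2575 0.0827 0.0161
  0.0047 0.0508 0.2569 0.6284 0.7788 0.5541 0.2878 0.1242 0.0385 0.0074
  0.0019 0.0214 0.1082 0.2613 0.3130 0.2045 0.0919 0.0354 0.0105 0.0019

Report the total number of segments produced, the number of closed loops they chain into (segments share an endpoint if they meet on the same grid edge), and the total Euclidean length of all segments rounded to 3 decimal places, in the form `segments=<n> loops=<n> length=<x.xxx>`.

cell (1,3): code 0100 → (1.415,4.000)–(2.000,3.183)
cell (1,4): code 1100 → (1.108,5.000)–(1.415,4.000)
cell (1,5): code 1100 → (1.501,6.000)–(1.108,5.000)
cell (1,6): code 1000 → (2.000,6.306)–(1.501,6.000)
cell (2,2): code 0100 → (2.176,3.000)–(3.000,2.493)
cell (2,3): code 1110 → (2.000,3.183)–(2.176,3.000)
cell (2,6): code 1001 → (3.000,6.047)–(2.000,6.306)
cell (3,2): code 0110 → (3.000,2.493)–(4.000,2.703)
cell (3,5): code 1011 → (4.000,5.136)–(3.053,6.000)
cell (3,6): code 0001 → (3.053,6.000)–(3.000,6.047)
cell (4,2): code 0010 → (4.000,2.703)–(4.301,3.000)
cell (4,3): code 0011 → (4.301,3.000)–(4.560,4.000)
cell (4,4): code 0011 → (4.560,4.000)–(4.103,5.000)
cell (4,5): code 0001 → (4.103,5.000)–(4.000,5.136)
total: 14 segments, chained into 1 closed loop(s), length Σ = 11.064915

segments=14 loops=1 length=11.065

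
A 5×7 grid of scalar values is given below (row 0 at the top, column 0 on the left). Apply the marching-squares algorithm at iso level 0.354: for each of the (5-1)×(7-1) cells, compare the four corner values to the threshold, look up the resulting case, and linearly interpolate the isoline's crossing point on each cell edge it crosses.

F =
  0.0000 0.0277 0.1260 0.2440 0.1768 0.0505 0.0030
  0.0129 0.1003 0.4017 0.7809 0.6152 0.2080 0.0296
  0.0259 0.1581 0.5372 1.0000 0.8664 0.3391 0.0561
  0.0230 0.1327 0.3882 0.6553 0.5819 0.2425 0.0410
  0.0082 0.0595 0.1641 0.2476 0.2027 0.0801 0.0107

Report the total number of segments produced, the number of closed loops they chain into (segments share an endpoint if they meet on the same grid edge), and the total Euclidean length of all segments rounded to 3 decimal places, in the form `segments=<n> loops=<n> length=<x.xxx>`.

segments=12 loops=1 length=10.788

cell (0,1): code 0100 → (0.827,2.000)–(1.000,1.842)
cell (0,2): code 1100 → (0.205,3.000)–(0.827,2.000)
cell (0,3): code 1100 → (0.404,4.000)–(0.205,3.000)
cell (0,4): code 1000 → (1.000,4.641)–(0.404,4.000)
cell (1,1): code 0110 → (1.000,1.842)–(2.000,1.517)
cell (1,4): code 1001 → (2.000,4.972)–(1.000,4.641)
cell (2,1): code 0110 → (2.000,1.517)–(3.000,1.866)
cell (2,4): code 1001 → (3.000,4.671)–(2.000,4.972)
cell (3,1): code 0010 → (3.000,1.866)–(3.153,2.000)
cell (3,2): code 0011 → (3.153,2.000)–(3.739,3.000)
cell (3,3): code 0011 → (3.739,3.000)–(3.601,4.000)
cell (3,4): code 0001 → (3.601,4.000)–(3.000,4.671)
total: 12 segments, chained into 1 closed loop(s), length Σ = 10.788232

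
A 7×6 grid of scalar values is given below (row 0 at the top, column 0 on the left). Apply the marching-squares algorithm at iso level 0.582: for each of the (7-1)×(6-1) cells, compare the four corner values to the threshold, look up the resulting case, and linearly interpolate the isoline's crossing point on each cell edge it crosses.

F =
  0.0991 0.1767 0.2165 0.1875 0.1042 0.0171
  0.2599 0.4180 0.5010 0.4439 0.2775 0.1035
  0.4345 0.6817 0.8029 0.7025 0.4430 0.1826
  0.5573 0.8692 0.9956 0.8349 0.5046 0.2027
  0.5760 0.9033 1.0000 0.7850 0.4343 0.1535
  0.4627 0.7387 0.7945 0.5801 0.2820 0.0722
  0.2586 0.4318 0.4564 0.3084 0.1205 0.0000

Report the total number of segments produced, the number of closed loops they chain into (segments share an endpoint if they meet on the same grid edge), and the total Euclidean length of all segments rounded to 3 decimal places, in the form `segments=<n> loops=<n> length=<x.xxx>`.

segments=14 loops=1 length=12.682

cell (1,0): code 0100 → (1.622,1.000)–(2.000,0.597)
cell (1,1): code 1100 → (1.268,2.000)–(1.622,1.000)
cell (1,2): code 1100 → (1.534,3.000)–(1.268,2.000)
cell (1,3): code 1000 → (2.000,3.464)–(1.534,3.000)
cell (2,0): code 0110 → (2.000,0.597)–(3.000,0.079)
cell (2,3): code 1001 → (3.000,3.766)–(2.000,3.464)
cell (3,0): code 0110 → (3.000,0.079)–(4.000,0.018)
cell (3,3): code 1001 → (4.000,3.579)–(3.000,3.766)
cell (4,0): code 0110 → (4.000,0.018)–(5.000,0.432)
cell (4,2): code 1011 → (5.000,2.991)–(4.991,3.000)
cell (4,3): code 0001 → (4.991,3.000)–(4.000,3.579)
cell (5,0): code 0010 → (5.000,0.432)–(5.511,1.000)
cell (5,1): code 0011 → (5.511,1.000)–(5.629,2.000)
cell (5,2): code 0001 → (5.629,2.000)–(5.000,2.991)
total: 14 segments, chained into 1 closed loop(s), length Σ = 12.682230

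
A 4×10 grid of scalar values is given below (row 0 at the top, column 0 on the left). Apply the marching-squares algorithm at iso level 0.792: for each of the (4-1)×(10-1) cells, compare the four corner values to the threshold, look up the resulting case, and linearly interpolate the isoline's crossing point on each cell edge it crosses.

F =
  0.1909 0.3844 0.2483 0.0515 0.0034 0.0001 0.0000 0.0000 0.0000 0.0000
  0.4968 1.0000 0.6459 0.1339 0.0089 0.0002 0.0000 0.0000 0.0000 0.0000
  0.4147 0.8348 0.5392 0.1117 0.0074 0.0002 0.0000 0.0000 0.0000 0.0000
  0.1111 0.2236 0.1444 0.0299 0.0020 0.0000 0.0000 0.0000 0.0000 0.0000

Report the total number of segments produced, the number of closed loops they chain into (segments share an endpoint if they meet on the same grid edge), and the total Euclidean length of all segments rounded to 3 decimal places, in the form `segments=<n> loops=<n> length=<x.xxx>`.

segments=6 loops=1 length=3.637

cell (0,0): code 0100 → (0.662,1.000)–(1.000,0.587)
cell (0,1): code 1000 → (1.000,1.587)–(0.662,1.000)
cell (1,0): code 0110 → (1.000,0.587)–(2.000,0.898)
cell (1,1): code 1001 → (2.000,1.145)–(1.000,1.587)
cell (2,0): code 0010 → (2.000,0.898)–(2.070,1.000)
cell (2,1): code 0001 → (2.070,1.000)–(2.000,1.145)
total: 6 segments, chained into 1 closed loop(s), length Σ = 3.636949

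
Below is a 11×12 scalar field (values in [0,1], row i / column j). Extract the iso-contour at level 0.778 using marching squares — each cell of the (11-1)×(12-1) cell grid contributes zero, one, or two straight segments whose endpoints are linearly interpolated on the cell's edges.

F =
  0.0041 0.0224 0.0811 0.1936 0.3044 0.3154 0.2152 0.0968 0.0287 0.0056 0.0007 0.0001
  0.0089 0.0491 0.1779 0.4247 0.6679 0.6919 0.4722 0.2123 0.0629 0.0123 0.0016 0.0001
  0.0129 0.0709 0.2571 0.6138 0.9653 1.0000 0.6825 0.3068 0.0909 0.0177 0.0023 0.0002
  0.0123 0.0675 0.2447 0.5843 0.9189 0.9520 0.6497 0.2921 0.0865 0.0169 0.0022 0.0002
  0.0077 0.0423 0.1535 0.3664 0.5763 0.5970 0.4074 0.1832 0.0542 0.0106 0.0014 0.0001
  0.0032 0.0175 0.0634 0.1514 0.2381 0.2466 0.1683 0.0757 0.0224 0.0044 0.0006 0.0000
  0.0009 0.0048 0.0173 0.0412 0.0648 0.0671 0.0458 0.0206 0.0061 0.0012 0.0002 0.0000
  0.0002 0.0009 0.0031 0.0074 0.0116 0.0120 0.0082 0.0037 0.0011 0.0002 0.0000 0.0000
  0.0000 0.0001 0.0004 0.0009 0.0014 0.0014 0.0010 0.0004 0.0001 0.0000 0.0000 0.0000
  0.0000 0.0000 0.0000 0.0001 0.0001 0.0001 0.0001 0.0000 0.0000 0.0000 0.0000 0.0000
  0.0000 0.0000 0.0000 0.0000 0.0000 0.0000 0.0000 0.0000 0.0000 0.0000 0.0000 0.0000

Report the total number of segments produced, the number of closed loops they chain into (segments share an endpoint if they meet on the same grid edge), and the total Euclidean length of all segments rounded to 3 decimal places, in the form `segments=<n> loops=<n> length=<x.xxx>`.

segments=8 loops=1 length=7.195

cell (1,3): code 0100 → (1.370,4.000)–(2.000,3.467)
cell (1,4): code 1100 → (1.279,5.000)–(1.370,4.000)
cell (1,5): code 1000 → (2.000,5.699)–(1.279,5.000)
cell (2,3): code 0110 → (2.000,3.467)–(3.000,3.579)
cell (2,5): code 1001 → (3.000,5.576)–(2.000,5.699)
cell (3,3): code 0010 → (3.000,3.579)–(3.411,4.000)
cell (3,4): code 0011 → (3.411,4.000)–(3.490,5.000)
cell (3,5): code 0001 → (3.490,5.000)–(3.000,5.576)
total: 8 segments, chained into 1 closed loop(s), length Σ = 7.194673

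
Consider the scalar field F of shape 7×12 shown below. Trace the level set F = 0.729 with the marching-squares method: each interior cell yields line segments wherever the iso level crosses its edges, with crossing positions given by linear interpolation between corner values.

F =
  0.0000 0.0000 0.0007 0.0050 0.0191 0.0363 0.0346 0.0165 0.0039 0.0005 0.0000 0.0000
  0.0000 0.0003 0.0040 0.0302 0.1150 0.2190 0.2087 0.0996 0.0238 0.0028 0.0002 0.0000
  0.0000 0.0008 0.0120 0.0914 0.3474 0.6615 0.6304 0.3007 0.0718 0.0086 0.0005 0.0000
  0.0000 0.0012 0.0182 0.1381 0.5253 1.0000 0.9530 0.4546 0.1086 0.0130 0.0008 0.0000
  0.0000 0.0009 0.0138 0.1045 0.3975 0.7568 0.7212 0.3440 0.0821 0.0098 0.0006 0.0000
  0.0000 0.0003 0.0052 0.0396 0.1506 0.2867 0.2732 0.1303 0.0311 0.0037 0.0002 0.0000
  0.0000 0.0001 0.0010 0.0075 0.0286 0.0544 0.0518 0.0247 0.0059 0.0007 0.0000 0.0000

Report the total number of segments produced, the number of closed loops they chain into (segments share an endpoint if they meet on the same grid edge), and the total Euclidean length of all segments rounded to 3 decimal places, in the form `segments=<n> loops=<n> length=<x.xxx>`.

cell (2,4): code 0100 → (2.199,5.000)–(3.000,4.429)
cell (2,5): code 1100 → (2.306,6.000)–(2.199,5.000)
cell (2,6): code 1000 → (3.000,6.449)–(2.306,6.000)
cell (3,4): code 0110 → (3.000,4.429)–(4.000,4.923)
cell (3,5): code 1011 → (4.000,5.781)–(3.966,6.000)
cell (3,6): code 0001 → (3.966,6.000)–(3.000,6.449)
cell (4,4): code 0010 → (4.000,4.923)–(4.059,5.000)
cell (4,5): code 0001 → (4.059,5.000)–(4.000,5.781)
total: 8 segments, chained into 1 closed loop(s), length Σ = 6.099126

segments=8 loops=1 length=6.099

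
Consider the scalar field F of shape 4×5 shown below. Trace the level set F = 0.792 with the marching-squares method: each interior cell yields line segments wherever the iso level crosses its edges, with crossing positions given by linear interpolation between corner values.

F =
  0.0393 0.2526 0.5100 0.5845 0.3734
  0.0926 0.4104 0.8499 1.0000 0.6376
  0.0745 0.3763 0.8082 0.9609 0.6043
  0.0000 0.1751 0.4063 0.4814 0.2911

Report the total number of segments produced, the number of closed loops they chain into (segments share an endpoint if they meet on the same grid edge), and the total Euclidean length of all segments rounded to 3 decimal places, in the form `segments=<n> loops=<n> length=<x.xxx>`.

cell (0,1): code 0100 → (0.830,2.000)–(1.000,1.868)
cell (0,2): code 1100 → (0.499,3.000)–(0.830,2.000)
cell (0,3): code 1000 → (1.000,3.574)–(0.499,3.000)
cell (1,1): code 0110 → (1.000,1.868)–(2.000,1.962)
cell (1,3): code 1001 → (2.000,3.474)–(1.000,3.574)
cell (2,1): code 0010 → (2.000,1.962)–(2.040,2.000)
cell (2,2): code 0011 → (2.040,2.000)–(2.352,3.000)
cell (2,3): code 0001 → (2.352,3.000)–(2.000,3.474)
total: 8 segments, chained into 1 closed loop(s), length Σ = 5.732352

segments=8 loops=1 length=5.732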